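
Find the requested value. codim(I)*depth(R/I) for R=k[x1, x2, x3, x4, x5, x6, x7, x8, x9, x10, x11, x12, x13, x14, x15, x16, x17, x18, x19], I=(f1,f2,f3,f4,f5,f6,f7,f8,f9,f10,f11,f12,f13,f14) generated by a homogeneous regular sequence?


codim=14, depth=dim(R/I)=19-14=5
Product=14*5=70


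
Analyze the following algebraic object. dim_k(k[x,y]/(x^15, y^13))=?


Basis: x^i*y^j, i<15, j<13
15*13=195


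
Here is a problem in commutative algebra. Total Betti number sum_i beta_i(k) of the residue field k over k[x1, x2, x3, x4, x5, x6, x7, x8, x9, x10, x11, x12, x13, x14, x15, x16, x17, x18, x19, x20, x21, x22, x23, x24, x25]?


Koszul resolution: beta_i(k)=C(n,i), n=25
sum_i C(25,i) = 2^25 = 33554432


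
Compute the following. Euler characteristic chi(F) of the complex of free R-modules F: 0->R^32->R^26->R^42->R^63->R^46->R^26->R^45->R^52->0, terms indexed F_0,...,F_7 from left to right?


chi = sum (-1)^i * rank:
(-1)^0*32=32
(-1)^1*26=-26
(-1)^2*42=42
(-1)^3*63=-63
(-1)^4*46=46
(-1)^5*26=-26
(-1)^6*45=45
(-1)^7*52=-52
chi=-2


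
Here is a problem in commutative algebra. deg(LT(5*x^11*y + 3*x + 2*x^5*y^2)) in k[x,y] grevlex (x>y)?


LT: 5*x^11*y
deg_x=11, deg_y=1
Total=11+1=12


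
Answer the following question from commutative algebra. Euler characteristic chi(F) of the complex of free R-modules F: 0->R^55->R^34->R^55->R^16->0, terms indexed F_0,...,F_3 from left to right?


chi = sum (-1)^i * rank:
(-1)^0*55=55
(-1)^1*34=-34
(-1)^2*55=55
(-1)^3*16=-16
chi=60


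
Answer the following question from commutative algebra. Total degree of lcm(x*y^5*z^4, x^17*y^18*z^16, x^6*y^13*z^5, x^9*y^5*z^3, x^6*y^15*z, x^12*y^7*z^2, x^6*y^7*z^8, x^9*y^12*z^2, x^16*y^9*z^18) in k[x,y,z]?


lcm = componentwise max:
x: max(1,17,6,9,6,12,6,9,16)=17
y: max(5,18,13,5,15,7,7,12,9)=18
z: max(4,16,5,3,1,2,8,2,18)=18
Total=17+18+18=53


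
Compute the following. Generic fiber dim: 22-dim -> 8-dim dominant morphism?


dim(fiber)=dim(X)-dim(Y)=22-8=14


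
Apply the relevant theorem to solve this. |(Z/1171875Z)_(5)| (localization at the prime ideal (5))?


5-primary part: 1171875=5^8*3
Size=5^8=390625


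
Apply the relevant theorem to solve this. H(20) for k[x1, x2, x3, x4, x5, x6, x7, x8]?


C(d+n-1,n-1)=C(27,7)=888030


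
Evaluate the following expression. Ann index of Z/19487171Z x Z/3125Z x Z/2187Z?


Exponent = lcm of the cyclic orders; pairwise coprime => product.
11^7*5^5*3^7=19487171*3125*2187=133182634303125


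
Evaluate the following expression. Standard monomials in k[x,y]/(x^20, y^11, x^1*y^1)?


k[x,y]/I, I = (x^20, y^11, x^1*y^1)
Rect: 20x11=220. Corner: (20-1)x(11-1)=190.
dim = 220-190 = 30


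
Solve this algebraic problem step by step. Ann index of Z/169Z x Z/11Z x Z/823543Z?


Exponent = lcm of the cyclic orders; pairwise coprime => product.
13^2*11^1*7^7=169*11*823543=1530966437


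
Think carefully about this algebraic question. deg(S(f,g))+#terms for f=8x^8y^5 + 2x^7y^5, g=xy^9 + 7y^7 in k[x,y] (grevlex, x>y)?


LT(f)=8x^8y^5, LT(g)=xy^9
lcm(LM)=x^8y^9
S(f,g) (scaled by 8 to clear denominators) = y^4*f - 8x^7*g = 2x^7y^9 - 56x^7y^7
2 terms, deg 16.
16+2=18


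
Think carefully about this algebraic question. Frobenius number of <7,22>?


gcd(7,22)=1 => F=ab-a-b=7*22-7-22=154-29=125


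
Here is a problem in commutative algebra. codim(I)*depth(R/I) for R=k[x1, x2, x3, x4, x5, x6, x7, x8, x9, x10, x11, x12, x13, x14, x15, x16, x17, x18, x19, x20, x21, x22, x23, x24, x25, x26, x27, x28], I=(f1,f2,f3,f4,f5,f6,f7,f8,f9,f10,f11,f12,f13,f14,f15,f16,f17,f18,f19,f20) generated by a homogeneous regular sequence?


codim=20, depth=dim(R/I)=28-20=8
Product=20*8=160


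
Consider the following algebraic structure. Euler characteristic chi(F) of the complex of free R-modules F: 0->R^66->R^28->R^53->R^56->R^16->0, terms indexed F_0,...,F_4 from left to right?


chi = sum (-1)^i * rank:
(-1)^0*66=66
(-1)^1*28=-28
(-1)^2*53=53
(-1)^3*56=-56
(-1)^4*16=16
chi=51


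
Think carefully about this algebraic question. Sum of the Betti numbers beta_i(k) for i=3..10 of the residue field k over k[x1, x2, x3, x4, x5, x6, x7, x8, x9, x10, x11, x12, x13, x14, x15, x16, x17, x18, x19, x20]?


Koszul resolution: beta_i(k)=C(n,i), n=20
C(20,3)=1140, C(20,4)=4845, C(20,5)=15504, C(20,6)=38760, C(20,7)=77520, C(20,8)=125970, C(20,9)=167960, C(20,10)=184756
Sum=616455


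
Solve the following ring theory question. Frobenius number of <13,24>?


gcd(13,24)=1 => F=ab-a-b=13*24-13-24=312-37=275


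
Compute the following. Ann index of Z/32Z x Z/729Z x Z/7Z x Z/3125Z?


Exponent = lcm of the cyclic orders; pairwise coprime => product.
2^5*3^6*7^1*5^5=32*729*7*3125=510300000


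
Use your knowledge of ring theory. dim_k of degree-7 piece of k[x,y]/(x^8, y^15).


k[x,y], I = (x^8, y^15), d = 7
Need i < 8 and d-i < 15.
Range: 0 <= i <= 7.
H(7) = 8


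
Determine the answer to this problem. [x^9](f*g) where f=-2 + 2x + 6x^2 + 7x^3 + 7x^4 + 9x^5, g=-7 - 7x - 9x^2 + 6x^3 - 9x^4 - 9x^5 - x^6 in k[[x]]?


[x^9] = sum a_i*b_j, i+j=9
  7*-1=-7
  7*-9=-63
  9*-9=-81
Sum=-151


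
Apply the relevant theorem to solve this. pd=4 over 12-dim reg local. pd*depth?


pd+depth=12
depth=12-4=8
pd*depth=4*8=32


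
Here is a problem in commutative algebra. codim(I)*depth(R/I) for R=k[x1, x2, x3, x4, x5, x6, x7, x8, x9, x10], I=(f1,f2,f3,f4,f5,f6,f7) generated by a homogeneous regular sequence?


codim=7, depth=dim(R/I)=10-7=3
Product=7*3=21


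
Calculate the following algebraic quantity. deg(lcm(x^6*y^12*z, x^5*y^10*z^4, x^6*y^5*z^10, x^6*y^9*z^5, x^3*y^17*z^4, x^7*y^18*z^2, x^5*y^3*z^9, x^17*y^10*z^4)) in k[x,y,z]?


lcm = componentwise max:
x: max(6,5,6,6,3,7,5,17)=17
y: max(12,10,5,9,17,18,3,10)=18
z: max(1,4,10,5,4,2,9,4)=10
Total=17+18+10=45


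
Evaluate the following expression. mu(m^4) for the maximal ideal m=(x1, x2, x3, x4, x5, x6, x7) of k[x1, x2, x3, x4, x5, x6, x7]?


Graded Nakayama: mu(m^d) = dim_k (m^d/m^(d+1)) = #degree-4 monomials in 7 vars
C(n+d-1,d)=C(10,4)=210


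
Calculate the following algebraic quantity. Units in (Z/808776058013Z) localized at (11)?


Local ring = Z/2357947691Z.
phi(2357947691) = 11^8*(11-1) = 2143588810


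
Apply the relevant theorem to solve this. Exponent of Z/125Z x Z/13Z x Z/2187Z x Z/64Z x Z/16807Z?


Exponent = lcm of the cyclic orders; pairwise coprime => product.
5^3*13^1*3^7*2^6*7^5=125*13*2187*64*16807=3822718536000


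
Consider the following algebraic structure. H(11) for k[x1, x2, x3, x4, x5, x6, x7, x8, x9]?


C(d+n-1,n-1)=C(19,8)=75582


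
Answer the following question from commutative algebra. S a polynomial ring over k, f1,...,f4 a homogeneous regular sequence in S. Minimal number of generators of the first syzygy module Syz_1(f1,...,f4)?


Regular sequence => Koszul complex is the minimal free resolution.
Syz_1 minimally generated by Koszul relations f_i*e_j - f_j*e_i (i<j): mu(Syz_1) = beta_2 = C(m,2) = m(m-1)/2
m=4
4*3/2 = 6


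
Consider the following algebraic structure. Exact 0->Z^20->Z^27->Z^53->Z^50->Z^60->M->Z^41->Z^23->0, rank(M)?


Alt sum=0:
(-1)^0*20 + (-1)^1*27 + (-1)^2*53 + (-1)^3*50 + (-1)^4*60 + (-1)^5*? + (-1)^6*41 + (-1)^7*23=0
rank(M)=74


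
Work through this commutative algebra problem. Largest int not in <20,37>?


gcd(20,37)=1 => F=ab-a-b=20*37-20-37=740-57=683


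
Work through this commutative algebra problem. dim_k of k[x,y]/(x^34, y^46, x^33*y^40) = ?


k[x,y]/I, I = (x^34, y^46, x^33*y^40)
Rect: 34x46=1564. Corner: (34-33)x(46-40)=6.
dim = 1564-6 = 1558


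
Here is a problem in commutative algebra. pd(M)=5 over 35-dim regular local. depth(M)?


pd+depth=depth(R)=35
depth=35-5=30


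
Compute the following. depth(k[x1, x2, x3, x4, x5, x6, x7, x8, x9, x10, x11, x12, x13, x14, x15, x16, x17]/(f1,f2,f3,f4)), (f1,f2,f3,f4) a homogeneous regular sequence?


depth(R)=17
depth(R/I)=17-4=13


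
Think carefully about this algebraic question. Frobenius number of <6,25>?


gcd(6,25)=1 => F=ab-a-b=6*25-6-25=150-31=119


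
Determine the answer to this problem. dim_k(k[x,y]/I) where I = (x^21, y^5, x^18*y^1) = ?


k[x,y]/I, I = (x^21, y^5, x^18*y^1)
Rect: 21x5=105. Corner: (21-18)x(5-1)=12.
dim = 105-12 = 93


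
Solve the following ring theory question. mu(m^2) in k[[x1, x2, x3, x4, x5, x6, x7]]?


C(n+d-1,d)=C(8,2)=28


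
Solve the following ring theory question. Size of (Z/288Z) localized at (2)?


2-primary part: 288=2^5*9
Size=2^5=32


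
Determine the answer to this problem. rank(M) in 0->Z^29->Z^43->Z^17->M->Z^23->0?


Alt sum=0:
(-1)^0*29 + (-1)^1*43 + (-1)^2*17 + (-1)^3*? + (-1)^4*23=0
rank(M)=26


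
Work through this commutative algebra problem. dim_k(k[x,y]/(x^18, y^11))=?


Basis: x^i*y^j, i<18, j<11
18*11=198


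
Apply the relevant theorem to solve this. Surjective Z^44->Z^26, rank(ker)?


rank(ker) = 44-26 = 18


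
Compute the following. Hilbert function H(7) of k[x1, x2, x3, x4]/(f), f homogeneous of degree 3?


C(10,3)-C(7,3)=120-35=85


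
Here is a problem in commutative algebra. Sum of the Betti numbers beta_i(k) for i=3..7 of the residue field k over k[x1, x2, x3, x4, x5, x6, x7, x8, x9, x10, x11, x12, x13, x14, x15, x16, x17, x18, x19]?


Koszul resolution: beta_i(k)=C(n,i), n=19
C(19,3)=969, C(19,4)=3876, C(19,5)=11628, C(19,6)=27132, C(19,7)=50388
Sum=93993


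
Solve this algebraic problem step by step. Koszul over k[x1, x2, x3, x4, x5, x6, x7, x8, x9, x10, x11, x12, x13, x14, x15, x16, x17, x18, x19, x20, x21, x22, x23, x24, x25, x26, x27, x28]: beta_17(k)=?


C(n,i)=C(28,17)=21474180


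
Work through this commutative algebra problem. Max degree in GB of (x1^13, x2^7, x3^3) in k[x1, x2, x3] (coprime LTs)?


Pure powers, coprime LTs => already GB.
Degrees: 13, 7, 3
Max=13


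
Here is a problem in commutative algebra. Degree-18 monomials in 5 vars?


C(d+n-1,n-1)=C(22,4)=7315


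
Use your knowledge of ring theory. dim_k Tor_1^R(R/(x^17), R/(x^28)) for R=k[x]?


Tor_1(R/I,R/J)=(I cap J)/IJ=(x^28)/(x^45)
dim=45-28=min(17,28)=17


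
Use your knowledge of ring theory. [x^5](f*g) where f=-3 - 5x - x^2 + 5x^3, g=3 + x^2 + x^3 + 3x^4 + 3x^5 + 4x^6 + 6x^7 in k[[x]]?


[x^5] = sum a_i*b_j, i+j=5
  -3*3=-9
  -5*3=-15
  -1*1=-1
  5*1=5
Sum=-20


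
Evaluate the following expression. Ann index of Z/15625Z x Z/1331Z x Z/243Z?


Exponent = lcm of the cyclic orders; pairwise coprime => product.
5^6*11^3*3^5=15625*1331*243=5053640625


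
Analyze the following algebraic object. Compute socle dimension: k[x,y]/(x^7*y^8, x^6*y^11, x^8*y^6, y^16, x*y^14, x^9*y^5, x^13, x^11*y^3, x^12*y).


Socle = ann(m) = span of standard monomials u with x*u, y*u in I (staircase corners).
Minimal generators: x^13, x^12*y, x^11*y^3, x^9*y^5, x^8*y^6, x^7*y^8, x^6*y^11, x*y^14, y^16
Corners: y^15, x^5y^13, x^6y^10, x^7y^7, x^8y^5, x^10y^4, x^11y^2, x^12
Socle dim=8


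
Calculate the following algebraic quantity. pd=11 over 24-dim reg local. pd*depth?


pd+depth=24
depth=24-11=13
pd*depth=11*13=143


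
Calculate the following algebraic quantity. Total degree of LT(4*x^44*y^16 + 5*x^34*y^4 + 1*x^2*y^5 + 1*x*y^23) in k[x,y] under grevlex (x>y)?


LT: 4*x^44*y^16
deg_x=44, deg_y=16
Total=44+16=60


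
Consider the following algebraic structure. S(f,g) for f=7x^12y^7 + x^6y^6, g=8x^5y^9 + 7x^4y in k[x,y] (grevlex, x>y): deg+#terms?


LT(f)=7x^12y^7, LT(g)=8x^5y^9
lcm(LM)=x^12y^9
S(f,g) (scaled by 56 to clear denominators) = 8y^2*f - 7x^7*g = 8x^6y^8 - 49x^11y
2 terms, deg 14.
14+2=16


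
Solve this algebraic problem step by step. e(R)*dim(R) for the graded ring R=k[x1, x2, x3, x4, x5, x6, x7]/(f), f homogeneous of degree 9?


e(R)=deg(f)=9, dim(R)=7-1=6
e*dim=9*6=54


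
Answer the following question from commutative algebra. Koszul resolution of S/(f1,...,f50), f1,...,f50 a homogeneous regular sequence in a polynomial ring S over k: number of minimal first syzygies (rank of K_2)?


Regular sequence => Koszul complex is the minimal free resolution.
Syz_1 minimally generated by Koszul relations f_i*e_j - f_j*e_i (i<j): mu(Syz_1) = beta_2 = C(m,2) = m(m-1)/2
m=50
50*49/2 = 1225


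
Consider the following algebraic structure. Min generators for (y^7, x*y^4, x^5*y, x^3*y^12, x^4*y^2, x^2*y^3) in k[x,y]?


Remove redundant (divisible by others).
x^3*y^12 redundant.
Min: x^5*y, x^4*y^2, x^2*y^3, x*y^4, y^7
Count=5


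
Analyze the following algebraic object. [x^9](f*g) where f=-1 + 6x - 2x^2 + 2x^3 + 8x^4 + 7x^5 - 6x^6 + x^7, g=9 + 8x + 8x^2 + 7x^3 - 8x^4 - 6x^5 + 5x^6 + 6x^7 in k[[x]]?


[x^9] = sum a_i*b_j, i+j=9
  -2*6=-12
  2*5=10
  8*-6=-48
  7*-8=-56
  -6*7=-42
  1*8=8
Sum=-140


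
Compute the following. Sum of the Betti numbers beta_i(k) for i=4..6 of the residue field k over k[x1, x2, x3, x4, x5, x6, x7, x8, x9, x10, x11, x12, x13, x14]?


Koszul resolution: beta_i(k)=C(n,i), n=14
C(14,4)=1001, C(14,5)=2002, C(14,6)=3003
Sum=6006


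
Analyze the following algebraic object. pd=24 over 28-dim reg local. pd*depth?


pd+depth=28
depth=28-24=4
pd*depth=24*4=96


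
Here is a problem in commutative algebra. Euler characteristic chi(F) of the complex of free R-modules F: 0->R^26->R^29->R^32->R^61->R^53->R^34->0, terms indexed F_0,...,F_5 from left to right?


chi = sum (-1)^i * rank:
(-1)^0*26=26
(-1)^1*29=-29
(-1)^2*32=32
(-1)^3*61=-61
(-1)^4*53=53
(-1)^5*34=-34
chi=-13


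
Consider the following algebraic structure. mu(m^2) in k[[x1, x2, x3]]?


C(n+d-1,d)=C(4,2)=6


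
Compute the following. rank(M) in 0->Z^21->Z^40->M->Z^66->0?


Alt sum=0:
(-1)^0*21 + (-1)^1*40 + (-1)^2*? + (-1)^3*66=0
rank(M)=85


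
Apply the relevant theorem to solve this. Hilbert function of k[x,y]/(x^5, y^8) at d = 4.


k[x,y], I = (x^5, y^8), d = 4
Need i < 5 and d-i < 8.
Range: 0 <= i <= 4.
H(4) = 5


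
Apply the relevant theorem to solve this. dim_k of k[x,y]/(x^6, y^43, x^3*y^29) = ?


k[x,y]/I, I = (x^6, y^43, x^3*y^29)
Rect: 6x43=258. Corner: (6-3)x(43-29)=42.
dim = 258-42 = 216


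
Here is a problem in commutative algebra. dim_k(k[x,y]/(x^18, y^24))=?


Basis: x^i*y^j, i<18, j<24
18*24=432


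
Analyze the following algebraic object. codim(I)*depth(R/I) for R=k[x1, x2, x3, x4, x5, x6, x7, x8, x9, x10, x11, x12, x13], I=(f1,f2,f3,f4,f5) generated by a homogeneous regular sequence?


codim=5, depth=dim(R/I)=13-5=8
Product=5*8=40


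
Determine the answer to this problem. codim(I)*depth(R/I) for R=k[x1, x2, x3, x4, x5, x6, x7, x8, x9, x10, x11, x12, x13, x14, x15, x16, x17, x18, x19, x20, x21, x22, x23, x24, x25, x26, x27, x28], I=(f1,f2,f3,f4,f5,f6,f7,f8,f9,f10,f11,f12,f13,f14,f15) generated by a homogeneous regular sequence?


codim=15, depth=dim(R/I)=28-15=13
Product=15*13=195


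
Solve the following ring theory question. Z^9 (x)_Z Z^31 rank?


rank(M(x)N) = rank(M)*rank(N)
9*31 = 279


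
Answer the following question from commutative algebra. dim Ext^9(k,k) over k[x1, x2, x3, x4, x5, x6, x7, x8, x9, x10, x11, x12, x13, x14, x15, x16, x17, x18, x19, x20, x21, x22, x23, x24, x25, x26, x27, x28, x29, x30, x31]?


C(n,i)=C(31,9)=20160075


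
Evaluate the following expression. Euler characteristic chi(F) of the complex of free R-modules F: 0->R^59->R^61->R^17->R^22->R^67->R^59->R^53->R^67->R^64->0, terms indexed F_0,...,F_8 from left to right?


chi = sum (-1)^i * rank:
(-1)^0*59=59
(-1)^1*61=-61
(-1)^2*17=17
(-1)^3*22=-22
(-1)^4*67=67
(-1)^5*59=-59
(-1)^6*53=53
(-1)^7*67=-67
(-1)^8*64=64
chi=51


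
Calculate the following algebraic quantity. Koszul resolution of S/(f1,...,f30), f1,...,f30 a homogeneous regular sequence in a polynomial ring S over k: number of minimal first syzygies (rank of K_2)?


Regular sequence => Koszul complex is the minimal free resolution.
Syz_1 minimally generated by Koszul relations f_i*e_j - f_j*e_i (i<j): mu(Syz_1) = beta_2 = C(m,2) = m(m-1)/2
m=30
30*29/2 = 435


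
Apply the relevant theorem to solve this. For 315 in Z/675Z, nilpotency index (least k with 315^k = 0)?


315^k mod 675:
k=1: 315
k=2: 0
First zero at k = 2


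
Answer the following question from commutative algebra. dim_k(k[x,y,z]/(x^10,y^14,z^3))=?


Basis: x^iy^jz^k, i<10,j<14,k<3
10*14*3=420


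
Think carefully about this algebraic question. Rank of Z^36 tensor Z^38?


rank(M(x)N) = rank(M)*rank(N)
36*38 = 1368


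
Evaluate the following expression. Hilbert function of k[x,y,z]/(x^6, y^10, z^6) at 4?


Need i<6, j<10, k<6 with i+j+k=4.
For each i, j ranges over max(0,4-i-5)..min(9,4-i):
  i=0: j in [0,4] -> 5
  i=1: j in [0,3] -> 4
  i=2: j in [0,2] -> 3
  i=3: j in [0,1] -> 2
  i=4: j in [0,0] -> 1
H(4) = 5+4+3+2+1 = 15


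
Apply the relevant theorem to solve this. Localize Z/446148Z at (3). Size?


3-primary part: 446148=3^8*68
Size=3^8=6561


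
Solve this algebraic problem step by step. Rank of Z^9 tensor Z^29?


rank(M(x)N) = rank(M)*rank(N)
9*29 = 261


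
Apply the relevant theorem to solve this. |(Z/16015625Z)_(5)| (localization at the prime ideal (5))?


5-primary part: 16015625=5^8*41
Size=5^8=390625


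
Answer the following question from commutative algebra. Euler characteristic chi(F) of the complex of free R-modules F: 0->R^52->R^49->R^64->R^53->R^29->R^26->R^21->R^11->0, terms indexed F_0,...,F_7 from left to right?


chi = sum (-1)^i * rank:
(-1)^0*52=52
(-1)^1*49=-49
(-1)^2*64=64
(-1)^3*53=-53
(-1)^4*29=29
(-1)^5*26=-26
(-1)^6*21=21
(-1)^7*11=-11
chi=27


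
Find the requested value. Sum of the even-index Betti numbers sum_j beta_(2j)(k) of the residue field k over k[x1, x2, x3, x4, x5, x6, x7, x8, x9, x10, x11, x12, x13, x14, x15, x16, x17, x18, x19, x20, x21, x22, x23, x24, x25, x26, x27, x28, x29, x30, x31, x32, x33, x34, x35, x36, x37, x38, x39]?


Koszul resolution: beta_i(k)=C(n,i), n=39
sum_even C(39,i) = 2^(n-1) = 2^38 = 274877906944


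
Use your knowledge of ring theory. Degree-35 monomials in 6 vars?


C(d+n-1,n-1)=C(40,5)=658008


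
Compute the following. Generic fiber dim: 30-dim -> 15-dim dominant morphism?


dim(fiber)=dim(X)-dim(Y)=30-15=15


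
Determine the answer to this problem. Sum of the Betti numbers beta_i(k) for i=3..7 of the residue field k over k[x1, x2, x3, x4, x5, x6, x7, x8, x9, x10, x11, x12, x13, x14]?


Koszul resolution: beta_i(k)=C(n,i), n=14
C(14,3)=364, C(14,4)=1001, C(14,5)=2002, C(14,6)=3003, C(14,7)=3432
Sum=9802


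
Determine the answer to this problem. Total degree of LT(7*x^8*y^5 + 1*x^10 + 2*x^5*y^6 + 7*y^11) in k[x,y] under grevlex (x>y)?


LT: 7*x^8*y^5
deg_x=8, deg_y=5
Total=8+5=13


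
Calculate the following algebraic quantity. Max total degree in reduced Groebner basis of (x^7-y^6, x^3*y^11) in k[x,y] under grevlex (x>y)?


LT(f1)=x^7, LT(f2)=x^3y^11, lcm=x^7y^11
S(f1,f2) = y^11*f1 - x^4*f2 = -y^17
Reduced GB = {f1, f2, y^17}; degrees 7, 14, 17
Max = 17


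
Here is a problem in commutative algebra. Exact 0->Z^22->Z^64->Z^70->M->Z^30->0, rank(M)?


Alt sum=0:
(-1)^0*22 + (-1)^1*64 + (-1)^2*70 + (-1)^3*? + (-1)^4*30=0
rank(M)=58


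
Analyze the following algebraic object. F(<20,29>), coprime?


gcd(20,29)=1 => F=ab-a-b=20*29-20-29=580-49=531


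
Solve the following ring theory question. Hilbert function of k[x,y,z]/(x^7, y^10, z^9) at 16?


Need i<7, j<10, k<9 with i+j+k=16.
For each i, j ranges over max(0,16-i-8)..min(9,16-i):
  i=0: j in [8,9] -> 2
  i=1: j in [7,9] -> 3
  i=2: j in [6,9] -> 4
  i=3: j in [5,9] -> 5
  i=4: j in [4,9] -> 6
  i=5: j in [3,9] -> 7
  i=6: j in [2,9] -> 8
H(16) = 2+3+4+5+6+7+8 = 35


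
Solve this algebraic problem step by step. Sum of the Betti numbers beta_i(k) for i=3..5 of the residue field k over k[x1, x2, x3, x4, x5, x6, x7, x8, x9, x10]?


Koszul resolution: beta_i(k)=C(n,i), n=10
C(10,3)=120, C(10,4)=210, C(10,5)=252
Sum=582


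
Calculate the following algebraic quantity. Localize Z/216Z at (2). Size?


2-primary part: 216=2^3*27
Size=2^3=8


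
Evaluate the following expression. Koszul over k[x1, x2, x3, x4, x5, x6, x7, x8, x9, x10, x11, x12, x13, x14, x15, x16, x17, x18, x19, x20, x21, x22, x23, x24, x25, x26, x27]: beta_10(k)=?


C(n,i)=C(27,10)=8436285


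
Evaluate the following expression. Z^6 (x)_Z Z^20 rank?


rank(M(x)N) = rank(M)*rank(N)
6*20 = 120


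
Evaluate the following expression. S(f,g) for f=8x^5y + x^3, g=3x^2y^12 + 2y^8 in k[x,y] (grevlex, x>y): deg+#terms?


LT(f)=8x^5y, LT(g)=3x^2y^12
lcm(LM)=x^5y^12
S(f,g) (scaled by 24 to clear denominators) = 3y^11*f - 8x^3*g = 3x^3y^11 - 16x^3y^8
2 terms, deg 14.
14+2=16


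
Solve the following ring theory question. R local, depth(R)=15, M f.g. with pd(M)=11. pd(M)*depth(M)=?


pd+depth=15
depth=15-11=4
pd*depth=11*4=44


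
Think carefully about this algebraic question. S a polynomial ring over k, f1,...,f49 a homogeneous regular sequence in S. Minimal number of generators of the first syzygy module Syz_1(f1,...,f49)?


Regular sequence => Koszul complex is the minimal free resolution.
Syz_1 minimally generated by Koszul relations f_i*e_j - f_j*e_i (i<j): mu(Syz_1) = beta_2 = C(m,2) = m(m-1)/2
m=49
49*48/2 = 1176


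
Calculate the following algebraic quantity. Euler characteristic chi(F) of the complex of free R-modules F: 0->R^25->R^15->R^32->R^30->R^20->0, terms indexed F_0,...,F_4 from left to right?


chi = sum (-1)^i * rank:
(-1)^0*25=25
(-1)^1*15=-15
(-1)^2*32=32
(-1)^3*30=-30
(-1)^4*20=20
chi=32


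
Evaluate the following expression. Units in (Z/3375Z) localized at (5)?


Local ring = Z/125Z.
phi(125) = 5^2*(5-1) = 100


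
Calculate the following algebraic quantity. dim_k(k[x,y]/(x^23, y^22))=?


Basis: x^i*y^j, i<23, j<22
23*22=506


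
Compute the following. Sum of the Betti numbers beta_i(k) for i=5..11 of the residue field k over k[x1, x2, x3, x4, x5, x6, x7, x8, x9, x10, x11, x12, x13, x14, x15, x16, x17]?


Koszul resolution: beta_i(k)=C(n,i), n=17
C(17,5)=6188, C(17,6)=12376, C(17,7)=19448, C(17,8)=24310, C(17,9)=24310, C(17,10)=19448, C(17,11)=12376
Sum=118456


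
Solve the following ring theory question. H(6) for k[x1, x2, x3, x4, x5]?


C(d+n-1,n-1)=C(10,4)=210


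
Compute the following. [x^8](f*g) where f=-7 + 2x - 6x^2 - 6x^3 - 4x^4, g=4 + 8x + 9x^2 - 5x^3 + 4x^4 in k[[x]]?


[x^8] = sum a_i*b_j, i+j=8
  -4*4=-16
Sum=-16


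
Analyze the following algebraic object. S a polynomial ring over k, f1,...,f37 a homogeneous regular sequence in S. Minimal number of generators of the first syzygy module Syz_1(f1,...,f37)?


Regular sequence => Koszul complex is the minimal free resolution.
Syz_1 minimally generated by Koszul relations f_i*e_j - f_j*e_i (i<j): mu(Syz_1) = beta_2 = C(m,2) = m(m-1)/2
m=37
37*36/2 = 666


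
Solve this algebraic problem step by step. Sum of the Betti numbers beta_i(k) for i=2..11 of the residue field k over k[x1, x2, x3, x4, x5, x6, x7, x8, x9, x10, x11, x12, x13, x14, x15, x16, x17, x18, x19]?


Koszul resolution: beta_i(k)=C(n,i), n=19
C(19,2)=171, C(19,3)=969, C(19,4)=3876, C(19,5)=11628, C(19,6)=27132, C(19,7)=50388, C(19,8)=75582, C(19,9)=92378, C(19,10)=92378, C(19,11)=75582
Sum=430084


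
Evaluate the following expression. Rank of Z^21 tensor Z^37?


rank(M(x)N) = rank(M)*rank(N)
21*37 = 777


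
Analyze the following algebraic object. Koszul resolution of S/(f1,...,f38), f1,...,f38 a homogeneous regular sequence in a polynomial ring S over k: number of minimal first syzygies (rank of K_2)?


Regular sequence => Koszul complex is the minimal free resolution.
Syz_1 minimally generated by Koszul relations f_i*e_j - f_j*e_i (i<j): mu(Syz_1) = beta_2 = C(m,2) = m(m-1)/2
m=38
38*37/2 = 703


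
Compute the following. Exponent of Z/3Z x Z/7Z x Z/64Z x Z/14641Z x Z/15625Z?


Exponent = lcm of the cyclic orders; pairwise coprime => product.
3^1*7^1*2^6*11^4*5^6=3*7*64*14641*15625=307461000000


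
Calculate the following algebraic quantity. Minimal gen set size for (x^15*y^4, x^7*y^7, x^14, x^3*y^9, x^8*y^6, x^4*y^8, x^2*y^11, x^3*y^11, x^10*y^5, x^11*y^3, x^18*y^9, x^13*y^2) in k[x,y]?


Remove redundant (divisible by others).
x^15*y^4 redundant.
x^3*y^11 redundant.
x^18*y^9 redundant.
Min: x^14, x^13*y^2, x^11*y^3, x^10*y^5, x^8*y^6, x^7*y^7, x^4*y^8, x^3*y^9, x^2*y^11
Count=9


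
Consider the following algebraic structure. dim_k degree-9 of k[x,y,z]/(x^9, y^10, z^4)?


Need i<9, j<10, k<4 with i+j+k=9.
For each i, j ranges over max(0,9-i-3)..min(9,9-i):
  i=0: j in [6,9] -> 4
  i=1: j in [5,8] -> 4
  i=2: j in [4,7] -> 4
  i=3: j in [3,6] -> 4
  i=4: j in [2,5] -> 4
  i=5: j in [1,4] -> 4
  i=6: j in [0,3] -> 4
  i=7: j in [0,2] -> 3
  i=8: j in [0,1] -> 2
H(9) = 4+4+4+4+4+4+4+3+2 = 33


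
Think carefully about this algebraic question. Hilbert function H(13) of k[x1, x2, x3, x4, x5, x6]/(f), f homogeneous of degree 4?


C(18,5)-C(14,5)=8568-2002=6566


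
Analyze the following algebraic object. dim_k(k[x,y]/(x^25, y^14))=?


Basis: x^i*y^j, i<25, j<14
25*14=350


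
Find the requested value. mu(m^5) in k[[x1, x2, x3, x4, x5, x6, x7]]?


C(n+d-1,d)=C(11,5)=462


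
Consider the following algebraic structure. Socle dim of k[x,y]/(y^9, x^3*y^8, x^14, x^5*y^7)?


Socle = ann(m) = span of standard monomials u with x*u, y*u in I (staircase corners).
Minimal generators: x^14, x^5*y^7, x^3*y^8, y^9
Corners: x^2y^8, x^4y^7, x^13y^6
Socle dim=3


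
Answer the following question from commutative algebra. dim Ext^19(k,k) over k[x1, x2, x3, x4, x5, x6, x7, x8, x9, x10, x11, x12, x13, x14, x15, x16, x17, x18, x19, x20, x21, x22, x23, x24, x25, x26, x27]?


C(n,i)=C(27,19)=2220075


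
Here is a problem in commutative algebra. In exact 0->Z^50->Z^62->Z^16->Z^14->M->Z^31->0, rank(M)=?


Alt sum=0:
(-1)^0*50 + (-1)^1*62 + (-1)^2*16 + (-1)^3*14 + (-1)^4*? + (-1)^5*31=0
rank(M)=41


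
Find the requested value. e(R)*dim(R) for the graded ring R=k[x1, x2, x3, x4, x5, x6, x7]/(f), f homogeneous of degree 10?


e(R)=deg(f)=10, dim(R)=7-1=6
e*dim=10*6=60


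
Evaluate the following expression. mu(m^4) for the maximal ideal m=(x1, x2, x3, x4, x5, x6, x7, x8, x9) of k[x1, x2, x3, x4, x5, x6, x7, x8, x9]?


Graded Nakayama: mu(m^d) = dim_k (m^d/m^(d+1)) = #degree-4 monomials in 9 vars
C(n+d-1,d)=C(12,4)=495


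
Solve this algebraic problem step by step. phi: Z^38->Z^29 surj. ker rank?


rank(ker) = 38-29 = 9


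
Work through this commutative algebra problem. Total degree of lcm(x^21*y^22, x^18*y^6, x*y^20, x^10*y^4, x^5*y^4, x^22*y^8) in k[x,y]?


lcm = componentwise max:
x: max(21,18,1,10,5,22)=22
y: max(22,6,20,4,4,8)=22
Total=22+22=44


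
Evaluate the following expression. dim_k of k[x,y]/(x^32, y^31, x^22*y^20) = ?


k[x,y]/I, I = (x^32, y^31, x^22*y^20)
Rect: 32x31=992. Corner: (32-22)x(31-20)=110.
dim = 992-110 = 882


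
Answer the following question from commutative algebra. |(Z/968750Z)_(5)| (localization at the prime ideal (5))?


5-primary part: 968750=5^6*62
Size=5^6=15625


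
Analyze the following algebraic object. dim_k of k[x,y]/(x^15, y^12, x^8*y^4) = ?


k[x,y]/I, I = (x^15, y^12, x^8*y^4)
Rect: 15x12=180. Corner: (15-8)x(12-4)=56.
dim = 180-56 = 124


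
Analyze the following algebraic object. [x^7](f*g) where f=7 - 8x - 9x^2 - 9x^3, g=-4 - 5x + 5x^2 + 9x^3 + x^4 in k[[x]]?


[x^7] = sum a_i*b_j, i+j=7
  -9*1=-9
Sum=-9


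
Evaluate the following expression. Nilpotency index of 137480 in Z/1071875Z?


137480^k mod 1071875:
k=1: 137480
k=2: 378525
k=3: 85750
k=4: 428750
k=5: 0
First zero at k = 5


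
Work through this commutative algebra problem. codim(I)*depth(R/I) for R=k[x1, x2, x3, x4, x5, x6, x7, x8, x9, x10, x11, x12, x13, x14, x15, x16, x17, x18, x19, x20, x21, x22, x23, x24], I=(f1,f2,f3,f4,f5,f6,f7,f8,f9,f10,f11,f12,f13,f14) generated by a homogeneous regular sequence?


codim=14, depth=dim(R/I)=24-14=10
Product=14*10=140


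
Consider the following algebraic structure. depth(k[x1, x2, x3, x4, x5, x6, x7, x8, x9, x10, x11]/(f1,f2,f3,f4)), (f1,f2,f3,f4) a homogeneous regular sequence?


depth(R)=11
depth(R/I)=11-4=7


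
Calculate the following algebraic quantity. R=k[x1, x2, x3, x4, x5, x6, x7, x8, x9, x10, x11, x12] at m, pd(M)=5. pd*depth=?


pd+depth=12
depth=12-5=7
pd*depth=5*7=35


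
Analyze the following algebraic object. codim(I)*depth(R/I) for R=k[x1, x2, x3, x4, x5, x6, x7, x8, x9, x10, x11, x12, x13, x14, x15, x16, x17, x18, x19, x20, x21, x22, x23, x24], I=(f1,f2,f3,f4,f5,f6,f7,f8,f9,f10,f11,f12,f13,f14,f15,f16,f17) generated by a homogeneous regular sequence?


codim=17, depth=dim(R/I)=24-17=7
Product=17*7=119


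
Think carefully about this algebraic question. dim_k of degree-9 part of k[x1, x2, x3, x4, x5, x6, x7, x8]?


C(d+n-1,n-1)=C(16,7)=11440


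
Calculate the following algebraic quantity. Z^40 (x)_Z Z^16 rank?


rank(M(x)N) = rank(M)*rank(N)
40*16 = 640


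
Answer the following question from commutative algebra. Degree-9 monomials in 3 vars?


C(d+n-1,n-1)=C(11,2)=55


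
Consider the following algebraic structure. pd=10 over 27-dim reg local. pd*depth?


pd+depth=27
depth=27-10=17
pd*depth=10*17=170


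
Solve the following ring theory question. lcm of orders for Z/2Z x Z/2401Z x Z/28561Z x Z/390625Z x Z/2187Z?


Exponent = lcm of the cyclic orders; pairwise coprime => product.
2^1*7^4*13^4*5^8*3^7=2*2401*28561*390625*2187=117166749771093750


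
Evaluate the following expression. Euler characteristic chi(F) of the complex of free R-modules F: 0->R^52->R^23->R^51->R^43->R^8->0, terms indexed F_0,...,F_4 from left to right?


chi = sum (-1)^i * rank:
(-1)^0*52=52
(-1)^1*23=-23
(-1)^2*51=51
(-1)^3*43=-43
(-1)^4*8=8
chi=45


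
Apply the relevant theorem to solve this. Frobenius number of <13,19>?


gcd(13,19)=1 => F=ab-a-b=13*19-13-19=247-32=215


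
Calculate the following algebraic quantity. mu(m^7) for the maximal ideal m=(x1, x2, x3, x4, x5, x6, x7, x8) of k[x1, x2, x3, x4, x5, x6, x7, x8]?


Graded Nakayama: mu(m^d) = dim_k (m^d/m^(d+1)) = #degree-7 monomials in 8 vars
C(n+d-1,d)=C(14,7)=3432


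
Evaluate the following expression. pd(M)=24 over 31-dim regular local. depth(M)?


pd+depth=depth(R)=31
depth=31-24=7


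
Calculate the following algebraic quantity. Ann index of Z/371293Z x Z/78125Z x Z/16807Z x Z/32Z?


Exponent = lcm of the cyclic orders; pairwise coprime => product.
13^5*5^7*7^5*2^5=371293*78125*16807*32=15600803627500000


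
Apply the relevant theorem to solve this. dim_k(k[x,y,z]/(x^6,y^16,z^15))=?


Basis: x^iy^jz^k, i<6,j<16,k<15
6*16*15=1440


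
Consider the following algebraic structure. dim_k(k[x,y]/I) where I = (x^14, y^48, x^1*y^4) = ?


k[x,y]/I, I = (x^14, y^48, x^1*y^4)
Rect: 14x48=672. Corner: (14-1)x(48-4)=572.
dim = 672-572 = 100


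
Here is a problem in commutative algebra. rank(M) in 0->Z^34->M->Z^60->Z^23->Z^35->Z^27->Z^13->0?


Alt sum=0:
(-1)^0*34 + (-1)^1*? + (-1)^2*60 + (-1)^3*23 + (-1)^4*35 + (-1)^5*27 + (-1)^6*13=0
rank(M)=92


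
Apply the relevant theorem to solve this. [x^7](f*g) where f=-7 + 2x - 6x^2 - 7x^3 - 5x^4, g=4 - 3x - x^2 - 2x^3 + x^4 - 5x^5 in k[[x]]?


[x^7] = sum a_i*b_j, i+j=7
  -6*-5=30
  -7*1=-7
  -5*-2=10
Sum=33


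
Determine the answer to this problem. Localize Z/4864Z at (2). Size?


2-primary part: 4864=2^8*19
Size=2^8=256


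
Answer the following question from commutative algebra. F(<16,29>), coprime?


gcd(16,29)=1 => F=ab-a-b=16*29-16-29=464-45=419


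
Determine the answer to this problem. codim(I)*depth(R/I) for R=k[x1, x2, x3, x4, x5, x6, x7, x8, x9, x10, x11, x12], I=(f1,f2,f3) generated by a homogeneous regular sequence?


codim=3, depth=dim(R/I)=12-3=9
Product=3*9=27


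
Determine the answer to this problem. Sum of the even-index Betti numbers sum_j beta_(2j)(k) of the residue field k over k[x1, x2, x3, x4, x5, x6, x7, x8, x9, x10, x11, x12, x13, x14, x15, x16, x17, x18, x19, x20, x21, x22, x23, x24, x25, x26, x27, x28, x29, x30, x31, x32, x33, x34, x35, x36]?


Koszul resolution: beta_i(k)=C(n,i), n=36
sum_even C(36,i) = 2^(n-1) = 2^35 = 34359738368


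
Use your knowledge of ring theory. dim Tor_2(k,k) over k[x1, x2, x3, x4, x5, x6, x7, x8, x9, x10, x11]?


Koszul: C(n,i)=C(11,2)=55


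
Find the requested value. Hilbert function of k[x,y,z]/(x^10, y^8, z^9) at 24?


Need i<10, j<8, k<9 with i+j+k=24.
For each i, j ranges over max(0,24-i-8)..min(7,24-i):
  i=0: j in [16,7] -> 0
  i=1: j in [15,7] -> 0
  i=2: j in [14,7] -> 0
  i=3: j in [13,7] -> 0
  i=4: j in [12,7] -> 0
  i=5: j in [11,7] -> 0
  i=6: j in [10,7] -> 0
  i=7: j in [9,7] -> 0
  i=8: j in [8,7] -> 0
  i=9: j in [7,7] -> 1
H(24) = 0+0+0+0+0+0+0+0+0+1 = 1


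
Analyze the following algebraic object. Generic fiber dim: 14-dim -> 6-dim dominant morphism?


dim(fiber)=dim(X)-dim(Y)=14-6=8


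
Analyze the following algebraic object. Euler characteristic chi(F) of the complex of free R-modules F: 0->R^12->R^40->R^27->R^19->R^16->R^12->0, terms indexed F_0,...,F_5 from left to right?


chi = sum (-1)^i * rank:
(-1)^0*12=12
(-1)^1*40=-40
(-1)^2*27=27
(-1)^3*19=-19
(-1)^4*16=16
(-1)^5*12=-12
chi=-16


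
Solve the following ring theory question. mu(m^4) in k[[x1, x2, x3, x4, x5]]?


C(n+d-1,d)=C(8,4)=70


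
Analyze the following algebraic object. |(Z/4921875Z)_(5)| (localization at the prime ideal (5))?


5-primary part: 4921875=5^7*63
Size=5^7=78125


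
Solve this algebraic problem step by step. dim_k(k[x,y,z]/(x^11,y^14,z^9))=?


Basis: x^iy^jz^k, i<11,j<14,k<9
11*14*9=1386


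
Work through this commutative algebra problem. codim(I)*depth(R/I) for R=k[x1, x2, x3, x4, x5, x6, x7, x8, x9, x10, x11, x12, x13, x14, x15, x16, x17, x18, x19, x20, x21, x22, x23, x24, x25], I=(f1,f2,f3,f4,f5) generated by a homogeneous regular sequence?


codim=5, depth=dim(R/I)=25-5=20
Product=5*20=100


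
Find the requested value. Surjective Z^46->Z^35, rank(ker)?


rank(ker) = 46-35 = 11


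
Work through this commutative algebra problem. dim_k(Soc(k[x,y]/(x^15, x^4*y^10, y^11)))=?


Socle = ann(m) = span of standard monomials u with x*u, y*u in I (staircase corners).
Minimal generators: x^15, x^4*y^10, y^11
Corners: x^3y^10, x^14y^9
Socle dim=2


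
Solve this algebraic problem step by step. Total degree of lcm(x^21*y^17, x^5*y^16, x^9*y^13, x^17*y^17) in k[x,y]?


lcm = componentwise max:
x: max(21,5,9,17)=21
y: max(17,16,13,17)=17
Total=21+17=38


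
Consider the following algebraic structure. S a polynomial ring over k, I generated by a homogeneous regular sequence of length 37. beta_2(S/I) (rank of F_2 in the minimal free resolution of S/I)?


Regular sequence => Koszul complex is the minimal free resolution.
Syz_1 minimally generated by Koszul relations f_i*e_j - f_j*e_i (i<j): mu(Syz_1) = beta_2 = C(m,2) = m(m-1)/2
m=37
37*36/2 = 666


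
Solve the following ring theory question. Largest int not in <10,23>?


gcd(10,23)=1 => F=ab-a-b=10*23-10-23=230-33=197


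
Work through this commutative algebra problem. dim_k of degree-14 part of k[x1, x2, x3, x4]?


C(d+n-1,n-1)=C(17,3)=680


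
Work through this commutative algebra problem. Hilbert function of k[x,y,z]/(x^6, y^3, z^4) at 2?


Need i<6, j<3, k<4 with i+j+k=2.
For each i, j ranges over max(0,2-i-3)..min(2,2-i):
  i=0: j in [0,2] -> 3
  i=1: j in [0,1] -> 2
  i=2: j in [0,0] -> 1
H(2) = 3+2+1 = 6


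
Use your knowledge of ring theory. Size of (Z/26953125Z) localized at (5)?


5-primary part: 26953125=5^8*69
Size=5^8=390625


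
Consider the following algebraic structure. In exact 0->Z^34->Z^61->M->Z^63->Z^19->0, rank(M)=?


Alt sum=0:
(-1)^0*34 + (-1)^1*61 + (-1)^2*? + (-1)^3*63 + (-1)^4*19=0
rank(M)=71


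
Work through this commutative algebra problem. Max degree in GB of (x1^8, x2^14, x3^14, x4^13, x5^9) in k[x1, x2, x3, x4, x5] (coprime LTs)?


Pure powers, coprime LTs => already GB.
Degrees: 8, 14, 14, 13, 9
Max=14


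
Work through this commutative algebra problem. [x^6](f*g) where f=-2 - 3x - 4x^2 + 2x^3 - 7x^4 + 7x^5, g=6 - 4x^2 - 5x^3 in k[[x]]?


[x^6] = sum a_i*b_j, i+j=6
  2*-5=-10
  -7*-4=28
Sum=18


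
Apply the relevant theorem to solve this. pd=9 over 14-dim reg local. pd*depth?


pd+depth=14
depth=14-9=5
pd*depth=9*5=45


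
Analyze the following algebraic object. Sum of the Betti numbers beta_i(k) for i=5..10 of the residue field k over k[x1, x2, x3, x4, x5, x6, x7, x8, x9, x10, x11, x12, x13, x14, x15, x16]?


Koszul resolution: beta_i(k)=C(n,i), n=16
C(16,5)=4368, C(16,6)=8008, C(16,7)=11440, C(16,8)=12870, C(16,9)=11440, C(16,10)=8008
Sum=56134


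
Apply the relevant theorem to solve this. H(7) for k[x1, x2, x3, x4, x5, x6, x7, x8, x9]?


C(d+n-1,n-1)=C(15,8)=6435


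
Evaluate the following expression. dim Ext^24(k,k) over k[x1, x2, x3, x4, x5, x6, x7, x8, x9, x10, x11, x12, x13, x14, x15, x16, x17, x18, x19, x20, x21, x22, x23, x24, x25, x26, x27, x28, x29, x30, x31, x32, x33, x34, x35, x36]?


C(n,i)=C(36,24)=1251677700


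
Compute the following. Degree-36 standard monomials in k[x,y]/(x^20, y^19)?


k[x,y], I = (x^20, y^19), d = 36
Need i < 20 and d-i < 19.
Range: 18 <= i <= 19.
H(36) = 2


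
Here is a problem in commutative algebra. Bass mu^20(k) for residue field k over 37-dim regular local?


C(n,i)=C(37,20)=15905368710


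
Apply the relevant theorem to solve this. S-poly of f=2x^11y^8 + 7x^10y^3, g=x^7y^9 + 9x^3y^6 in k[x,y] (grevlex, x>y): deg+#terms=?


LT(f)=2x^11y^8, LT(g)=x^7y^9
lcm(LM)=x^11y^9
S(f,g) (scaled by 2 to clear denominators) = y*f - 2x^4*g = 7x^10y^4 - 18x^7y^6
2 terms, deg 14.
14+2=16


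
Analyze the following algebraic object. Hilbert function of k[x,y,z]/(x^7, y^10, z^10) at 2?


Need i<7, j<10, k<10 with i+j+k=2.
For each i, j ranges over max(0,2-i-9)..min(9,2-i):
  i=0: j in [0,2] -> 3
  i=1: j in [0,1] -> 2
  i=2: j in [0,0] -> 1
H(2) = 3+2+1 = 6


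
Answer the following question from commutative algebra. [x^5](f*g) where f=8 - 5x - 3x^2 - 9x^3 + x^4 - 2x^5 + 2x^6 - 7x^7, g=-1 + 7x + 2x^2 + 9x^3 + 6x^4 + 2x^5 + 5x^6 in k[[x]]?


[x^5] = sum a_i*b_j, i+j=5
  8*2=16
  -5*6=-30
  -3*9=-27
  -9*2=-18
  1*7=7
  -2*-1=2
Sum=-50


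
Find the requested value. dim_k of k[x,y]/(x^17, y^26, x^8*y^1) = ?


k[x,y]/I, I = (x^17, y^26, x^8*y^1)
Rect: 17x26=442. Corner: (17-8)x(26-1)=225.
dim = 442-225 = 217


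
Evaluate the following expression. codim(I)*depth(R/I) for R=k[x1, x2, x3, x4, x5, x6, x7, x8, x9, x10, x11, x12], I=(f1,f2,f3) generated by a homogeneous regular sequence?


codim=3, depth=dim(R/I)=12-3=9
Product=3*9=27


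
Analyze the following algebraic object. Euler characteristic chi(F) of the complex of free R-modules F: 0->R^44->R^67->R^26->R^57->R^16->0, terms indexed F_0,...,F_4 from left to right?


chi = sum (-1)^i * rank:
(-1)^0*44=44
(-1)^1*67=-67
(-1)^2*26=26
(-1)^3*57=-57
(-1)^4*16=16
chi=-38


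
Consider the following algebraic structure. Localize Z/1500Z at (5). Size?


5-primary part: 1500=5^3*12
Size=5^3=125


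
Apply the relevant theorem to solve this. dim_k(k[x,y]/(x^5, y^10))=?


Basis: x^i*y^j, i<5, j<10
5*10=50


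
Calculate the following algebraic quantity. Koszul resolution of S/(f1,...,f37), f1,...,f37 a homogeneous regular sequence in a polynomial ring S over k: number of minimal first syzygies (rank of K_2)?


Regular sequence => Koszul complex is the minimal free resolution.
Syz_1 minimally generated by Koszul relations f_i*e_j - f_j*e_i (i<j): mu(Syz_1) = beta_2 = C(m,2) = m(m-1)/2
m=37
37*36/2 = 666
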